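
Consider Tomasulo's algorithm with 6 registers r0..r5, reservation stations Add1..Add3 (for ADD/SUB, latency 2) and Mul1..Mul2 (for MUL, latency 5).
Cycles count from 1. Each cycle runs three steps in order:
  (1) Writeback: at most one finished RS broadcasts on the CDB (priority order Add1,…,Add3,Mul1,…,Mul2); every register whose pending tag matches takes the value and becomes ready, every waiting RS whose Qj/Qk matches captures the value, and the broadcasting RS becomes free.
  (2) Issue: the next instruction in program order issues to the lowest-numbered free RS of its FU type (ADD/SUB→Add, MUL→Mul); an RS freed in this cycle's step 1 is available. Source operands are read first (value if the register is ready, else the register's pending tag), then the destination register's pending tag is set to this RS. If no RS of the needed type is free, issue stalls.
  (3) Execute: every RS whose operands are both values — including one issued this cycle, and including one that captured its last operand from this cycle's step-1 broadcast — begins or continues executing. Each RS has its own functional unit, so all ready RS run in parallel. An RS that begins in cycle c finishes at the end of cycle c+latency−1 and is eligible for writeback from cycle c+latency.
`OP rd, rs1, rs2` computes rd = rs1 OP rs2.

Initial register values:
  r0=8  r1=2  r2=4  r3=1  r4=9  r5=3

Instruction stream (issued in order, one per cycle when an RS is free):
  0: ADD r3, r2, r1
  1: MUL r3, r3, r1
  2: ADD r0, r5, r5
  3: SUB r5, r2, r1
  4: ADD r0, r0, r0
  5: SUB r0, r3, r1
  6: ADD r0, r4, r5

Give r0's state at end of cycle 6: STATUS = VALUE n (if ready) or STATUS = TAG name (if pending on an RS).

STATUS = TAG Add2

c1: issue ADD r3<-Add1 | r0:8,r1:2,r2:4,r3:Add1,r4:9,r5:3
c2: issue MUL r3<-Mul1 | r0:8,r1:2,r2:4,r3:Mul1,r4:9,r5:3
c3: CDB Add1=6; issue ADD r0<-Add1 | r0:Add1,r1:2,r2:4,r3:Mul1,r4:9,r5:3
c4: issue SUB r5<-Add2 | r0:Add1,r1:2,r2:4,r3:Mul1,r4:9,r5:Add2
c5: CDB Add1=6; issue ADD r0<-Add1 | r0:Add1,r1:2,r2:4,r3:Mul1,r4:9,r5:Add2
c6: CDB Add2=2; issue SUB r0<-Add2 | r0:Add2,r1:2,r2:4,r3:Mul1,r4:9,r5:2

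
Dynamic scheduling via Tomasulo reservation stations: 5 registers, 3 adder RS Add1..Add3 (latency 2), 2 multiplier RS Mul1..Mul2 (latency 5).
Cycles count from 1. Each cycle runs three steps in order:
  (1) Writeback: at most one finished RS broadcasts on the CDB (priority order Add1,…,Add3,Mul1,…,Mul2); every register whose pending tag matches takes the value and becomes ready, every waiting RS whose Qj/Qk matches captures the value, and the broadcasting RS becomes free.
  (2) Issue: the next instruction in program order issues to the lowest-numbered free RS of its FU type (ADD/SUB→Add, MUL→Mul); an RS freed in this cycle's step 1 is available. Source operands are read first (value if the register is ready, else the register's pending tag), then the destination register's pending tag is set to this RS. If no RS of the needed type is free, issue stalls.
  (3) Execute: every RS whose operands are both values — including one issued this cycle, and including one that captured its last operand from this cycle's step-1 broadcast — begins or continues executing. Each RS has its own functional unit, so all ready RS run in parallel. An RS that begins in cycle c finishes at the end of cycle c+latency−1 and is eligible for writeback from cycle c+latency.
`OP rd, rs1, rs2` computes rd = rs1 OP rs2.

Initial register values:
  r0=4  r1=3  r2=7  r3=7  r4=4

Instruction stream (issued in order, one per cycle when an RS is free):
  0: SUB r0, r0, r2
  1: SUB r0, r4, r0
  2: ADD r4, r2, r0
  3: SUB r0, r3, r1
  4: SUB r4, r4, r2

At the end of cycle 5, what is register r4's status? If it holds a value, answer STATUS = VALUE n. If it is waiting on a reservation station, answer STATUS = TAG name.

STATUS = TAG Add2

c1: issue SUB r0<-Add1 | r0:Add1,r1:3,r2:7,r3:7,r4:4
c2: issue SUB r0<-Add2 | r0:Add2,r1:3,r2:7,r3:7,r4:4
c3: CDB Add1=-3; issue ADD r4<-Add1 | r0:Add2,r1:3,r2:7,r3:7,r4:Add1
c4: issue SUB r0<-Add3 | r0:Add3,r1:3,r2:7,r3:7,r4:Add1
c5: CDB Add2=7; issue SUB r4<-Add2 | r0:Add3,r1:3,r2:7,r3:7,r4:Add2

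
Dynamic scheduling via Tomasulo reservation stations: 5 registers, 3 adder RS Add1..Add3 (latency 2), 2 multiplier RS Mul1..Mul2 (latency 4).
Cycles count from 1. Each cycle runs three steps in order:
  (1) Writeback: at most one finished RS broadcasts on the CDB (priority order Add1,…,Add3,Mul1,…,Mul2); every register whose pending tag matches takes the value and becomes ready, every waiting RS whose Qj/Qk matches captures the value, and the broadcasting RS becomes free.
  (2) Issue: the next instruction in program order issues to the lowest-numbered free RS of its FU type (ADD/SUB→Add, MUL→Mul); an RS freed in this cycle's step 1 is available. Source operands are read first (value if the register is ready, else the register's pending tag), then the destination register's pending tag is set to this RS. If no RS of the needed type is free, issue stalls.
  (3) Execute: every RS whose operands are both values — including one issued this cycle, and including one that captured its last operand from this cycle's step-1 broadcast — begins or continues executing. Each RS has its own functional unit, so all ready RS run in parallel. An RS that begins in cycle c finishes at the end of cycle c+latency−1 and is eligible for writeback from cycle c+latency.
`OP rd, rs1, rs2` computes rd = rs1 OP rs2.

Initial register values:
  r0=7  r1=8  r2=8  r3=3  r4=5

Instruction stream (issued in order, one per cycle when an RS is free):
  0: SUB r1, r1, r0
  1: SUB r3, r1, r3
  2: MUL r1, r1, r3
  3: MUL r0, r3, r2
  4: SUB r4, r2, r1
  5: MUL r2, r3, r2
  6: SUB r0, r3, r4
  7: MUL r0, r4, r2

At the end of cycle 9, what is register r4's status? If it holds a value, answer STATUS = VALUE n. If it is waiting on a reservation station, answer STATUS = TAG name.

STATUS = TAG Add1

cycle 1: issue SUB r1<-Add1 // r0:7,r1:Add1,r2:8,r3:3,r4:5
cycle 2: issue SUB r3<-Add2 // r0:7,r1:Add1,r2:8,r3:Add2,r4:5
cycle 3: CDB Add1=1; issue MUL r1<-Mul1 // r0:7,r1:Mul1,r2:8,r3:Add2,r4:5
cycle 4: issue MUL r0<-Mul2 // r0:Mul2,r1:Mul1,r2:8,r3:Add2,r4:5
cycle 5: CDB Add2=-2; issue SUB r4<-Add1 // r0:Mul2,r1:Mul1,r2:8,r3:-2,r4:Add1
cycle 6: stall // r0:Mul2,r1:Mul1,r2:8,r3:-2,r4:Add1
cycle 7: stall // r0:Mul2,r1:Mul1,r2:8,r3:-2,r4:Add1
cycle 8: stall // r0:Mul2,r1:Mul1,r2:8,r3:-2,r4:Add1
cycle 9: CDB Mul1=-2; issue MUL r2<-Mul1 // r0:Mul2,r1:-2,r2:Mul1,r3:-2,r4:Add1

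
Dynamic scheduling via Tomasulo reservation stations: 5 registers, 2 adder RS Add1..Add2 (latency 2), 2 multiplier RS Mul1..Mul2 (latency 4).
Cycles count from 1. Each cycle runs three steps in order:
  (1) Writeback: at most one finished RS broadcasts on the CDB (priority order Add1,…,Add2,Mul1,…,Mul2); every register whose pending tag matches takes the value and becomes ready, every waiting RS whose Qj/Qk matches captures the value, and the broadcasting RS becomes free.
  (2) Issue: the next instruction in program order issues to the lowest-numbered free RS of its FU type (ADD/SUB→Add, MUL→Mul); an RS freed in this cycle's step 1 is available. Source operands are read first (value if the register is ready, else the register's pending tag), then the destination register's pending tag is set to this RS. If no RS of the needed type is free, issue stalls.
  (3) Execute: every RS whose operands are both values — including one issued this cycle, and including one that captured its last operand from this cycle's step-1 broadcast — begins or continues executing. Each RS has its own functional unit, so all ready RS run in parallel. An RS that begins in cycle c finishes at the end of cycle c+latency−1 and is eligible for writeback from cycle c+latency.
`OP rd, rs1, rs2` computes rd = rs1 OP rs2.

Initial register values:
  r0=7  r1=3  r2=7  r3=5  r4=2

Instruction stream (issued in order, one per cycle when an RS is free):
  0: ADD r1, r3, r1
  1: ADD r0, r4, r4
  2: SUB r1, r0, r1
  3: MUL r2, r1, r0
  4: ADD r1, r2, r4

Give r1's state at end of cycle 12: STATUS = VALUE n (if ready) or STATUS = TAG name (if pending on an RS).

STATUS = VALUE -14

cycle 1: issue ADD r1<-Add1 // r0:7,r1:Add1,r2:7,r3:5,r4:2
cycle 2: issue ADD r0<-Add2 // r0:Add2,r1:Add1,r2:7,r3:5,r4:2
cycle 3: CDB Add1=8; issue SUB r1<-Add1 // r0:Add2,r1:Add1,r2:7,r3:5,r4:2
cycle 4: CDB Add2=4; issue MUL r2<-Mul1 // r0:4,r1:Add1,r2:Mul1,r3:5,r4:2
cycle 5: issue ADD r1<-Add2 // r0:4,r1:Add2,r2:Mul1,r3:5,r4:2
cycle 6: CDB Add1=-4 // r0:4,r1:Add2,r2:Mul1,r3:5,r4:2
cycle 7: - // r0:4,r1:Add2,r2:Mul1,r3:5,r4:2
cycle 8: - // r0:4,r1:Add2,r2:Mul1,r3:5,r4:2
cycle 9: - // r0:4,r1:Add2,r2:Mul1,r3:5,r4:2
cycle 10: CDB Mul1=-16 // r0:4,r1:Add2,r2:-16,r3:5,r4:2
cycle 11: - // r0:4,r1:Add2,r2:-16,r3:5,r4:2
cycle 12: CDB Add2=-14 // r0:4,r1:-14,r2:-16,r3:5,r4:2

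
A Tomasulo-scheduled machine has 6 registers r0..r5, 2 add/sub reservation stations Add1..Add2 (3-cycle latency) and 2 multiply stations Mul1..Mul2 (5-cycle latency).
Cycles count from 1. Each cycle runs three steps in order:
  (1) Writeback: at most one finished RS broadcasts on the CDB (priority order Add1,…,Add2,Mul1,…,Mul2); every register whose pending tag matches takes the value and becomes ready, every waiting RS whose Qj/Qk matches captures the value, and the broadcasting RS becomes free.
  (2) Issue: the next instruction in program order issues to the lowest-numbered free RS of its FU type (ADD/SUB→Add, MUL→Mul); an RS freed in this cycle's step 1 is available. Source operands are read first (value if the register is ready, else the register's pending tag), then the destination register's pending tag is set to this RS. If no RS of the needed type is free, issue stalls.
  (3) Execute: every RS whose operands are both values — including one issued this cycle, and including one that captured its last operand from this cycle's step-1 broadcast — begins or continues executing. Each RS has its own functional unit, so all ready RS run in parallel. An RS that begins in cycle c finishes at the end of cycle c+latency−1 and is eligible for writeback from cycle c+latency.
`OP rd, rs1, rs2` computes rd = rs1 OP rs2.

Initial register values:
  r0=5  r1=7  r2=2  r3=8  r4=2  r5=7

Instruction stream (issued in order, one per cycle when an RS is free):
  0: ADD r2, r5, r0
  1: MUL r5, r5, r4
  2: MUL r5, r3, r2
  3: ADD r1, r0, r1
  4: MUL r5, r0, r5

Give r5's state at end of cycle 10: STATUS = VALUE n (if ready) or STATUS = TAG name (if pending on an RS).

  c1: issue ADD r2<-Add1  regs: r0:5,r1:7,r2:Add1,r3:8,r4:2,r5:7
  c2: issue MUL r5<-Mul1  regs: r0:5,r1:7,r2:Add1,r3:8,r4:2,r5:Mul1
  c3: issue MUL r5<-Mul2  regs: r0:5,r1:7,r2:Add1,r3:8,r4:2,r5:Mul2
  c4: CDB Add1=12; issue ADD r1<-Add1  regs: r0:5,r1:Add1,r2:12,r3:8,r4:2,r5:Mul2
  c5: stall  regs: r0:5,r1:Add1,r2:12,r3:8,r4:2,r5:Mul2
  c6: stall  regs: r0:5,r1:Add1,r2:12,r3:8,r4:2,r5:Mul2
  c7: CDB Add1=12; stall  regs: r0:5,r1:12,r2:12,r3:8,r4:2,r5:Mul2
  c8: CDB Mul1=14; issue MUL r5<-Mul1  regs: r0:5,r1:12,r2:12,r3:8,r4:2,r5:Mul1
  c9: CDB Mul2=96  regs: r0:5,r1:12,r2:12,r3:8,r4:2,r5:Mul1
  c10: -  regs: r0:5,r1:12,r2:12,r3:8,r4:2,r5:Mul1

STATUS = TAG Mul1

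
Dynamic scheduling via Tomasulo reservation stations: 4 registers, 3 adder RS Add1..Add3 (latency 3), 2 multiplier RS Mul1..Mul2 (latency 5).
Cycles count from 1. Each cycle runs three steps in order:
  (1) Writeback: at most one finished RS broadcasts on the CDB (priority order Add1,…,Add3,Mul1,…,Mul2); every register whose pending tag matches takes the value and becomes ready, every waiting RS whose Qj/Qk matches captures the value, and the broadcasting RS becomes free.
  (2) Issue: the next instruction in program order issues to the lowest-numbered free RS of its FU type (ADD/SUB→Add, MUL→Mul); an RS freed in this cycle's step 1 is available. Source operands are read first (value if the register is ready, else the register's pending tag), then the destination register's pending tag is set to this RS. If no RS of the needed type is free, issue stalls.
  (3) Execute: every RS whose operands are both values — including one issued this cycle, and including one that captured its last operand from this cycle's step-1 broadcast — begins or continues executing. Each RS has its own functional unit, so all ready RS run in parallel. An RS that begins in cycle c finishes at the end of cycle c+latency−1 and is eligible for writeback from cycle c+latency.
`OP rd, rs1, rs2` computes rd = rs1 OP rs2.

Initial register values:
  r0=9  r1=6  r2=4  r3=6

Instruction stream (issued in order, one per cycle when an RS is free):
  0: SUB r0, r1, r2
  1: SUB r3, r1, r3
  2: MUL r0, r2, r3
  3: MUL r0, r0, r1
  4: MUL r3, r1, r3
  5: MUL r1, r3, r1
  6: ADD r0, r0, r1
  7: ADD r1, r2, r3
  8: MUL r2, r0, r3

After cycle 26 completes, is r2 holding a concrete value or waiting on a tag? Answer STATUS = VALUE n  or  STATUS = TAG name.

STATUS = TAG Mul2

  c1: issue SUB r0<-Add1  regs: r0:Add1,r1:6,r2:4,r3:6
  c2: issue SUB r3<-Add2  regs: r0:Add1,r1:6,r2:4,r3:Add2
  c3: issue MUL r0<-Mul1  regs: r0:Mul1,r1:6,r2:4,r3:Add2
  c4: CDB Add1=2; issue MUL r0<-Mul2  regs: r0:Mul2,r1:6,r2:4,r3:Add2
  c5: CDB Add2=0; stall  regs: r0:Mul2,r1:6,r2:4,r3:0
  c6: stall  regs: r0:Mul2,r1:6,r2:4,r3:0
  c7: stall  regs: r0:Mul2,r1:6,r2:4,r3:0
  c8: stall  regs: r0:Mul2,r1:6,r2:4,r3:0
  c9: stall  regs: r0:Mul2,r1:6,r2:4,r3:0
  c10: CDB Mul1=0; issue MUL r3<-Mul1  regs: r0:Mul2,r1:6,r2:4,r3:Mul1
  c11: stall  regs: r0:Mul2,r1:6,r2:4,r3:Mul1
  c12: stall  regs: r0:Mul2,r1:6,r2:4,r3:Mul1
  c13: stall  regs: r0:Mul2,r1:6,r2:4,r3:Mul1
  c14: stall  regs: r0:Mul2,r1:6,r2:4,r3:Mul1
  c15: CDB Mul1=0; issue MUL r1<-Mul1  regs: r0:Mul2,r1:Mul1,r2:4,r3:0
  c16: CDB Mul2=0; issue ADD r0<-Add1  regs: r0:Add1,r1:Mul1,r2:4,r3:0
  c17: issue ADD r1<-Add2  regs: r0:Add1,r1:Add2,r2:4,r3:0
  c18: issue MUL r2<-Mul2  regs: r0:Add1,r1:Add2,r2:Mul2,r3:0
  c19: -  regs: r0:Add1,r1:Add2,r2:Mul2,r3:0
  c20: CDB Add2=4  regs: r0:Add1,r1:4,r2:Mul2,r3:0
  c21: CDB Mul1=0  regs: r0:Add1,r1:4,r2:Mul2,r3:0
  c22: -  regs: r0:Add1,r1:4,r2:Mul2,r3:0
  c23: -  regs: r0:Add1,r1:4,r2:Mul2,r3:0
  c24: CDB Add1=0  regs: r0:0,r1:4,r2:Mul2,r3:0
  c25: -  regs: r0:0,r1:4,r2:Mul2,r3:0
  c26: -  regs: r0:0,r1:4,r2:Mul2,r3:0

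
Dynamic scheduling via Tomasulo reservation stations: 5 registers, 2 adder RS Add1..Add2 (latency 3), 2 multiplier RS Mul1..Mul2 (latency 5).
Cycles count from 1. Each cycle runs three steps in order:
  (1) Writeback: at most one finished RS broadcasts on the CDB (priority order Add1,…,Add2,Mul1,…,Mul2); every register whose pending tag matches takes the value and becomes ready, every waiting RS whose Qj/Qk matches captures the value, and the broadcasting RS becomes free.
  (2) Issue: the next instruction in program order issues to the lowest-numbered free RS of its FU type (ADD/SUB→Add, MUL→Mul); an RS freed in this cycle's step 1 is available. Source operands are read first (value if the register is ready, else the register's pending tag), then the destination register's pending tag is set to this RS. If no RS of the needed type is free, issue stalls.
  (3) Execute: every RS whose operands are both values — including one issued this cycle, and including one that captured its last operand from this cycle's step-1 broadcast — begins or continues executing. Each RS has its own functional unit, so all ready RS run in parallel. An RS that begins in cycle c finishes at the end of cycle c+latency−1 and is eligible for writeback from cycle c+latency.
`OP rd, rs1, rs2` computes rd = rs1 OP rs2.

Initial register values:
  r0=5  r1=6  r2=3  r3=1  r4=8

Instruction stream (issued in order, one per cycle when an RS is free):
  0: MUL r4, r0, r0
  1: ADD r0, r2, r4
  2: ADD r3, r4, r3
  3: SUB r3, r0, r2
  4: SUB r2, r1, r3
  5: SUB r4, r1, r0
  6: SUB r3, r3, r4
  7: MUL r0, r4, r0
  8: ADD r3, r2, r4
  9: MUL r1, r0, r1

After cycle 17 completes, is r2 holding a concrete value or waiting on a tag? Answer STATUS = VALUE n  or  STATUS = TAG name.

cycle 1: issue MUL r4<-Mul1 // r0:5,r1:6,r2:3,r3:1,r4:Mul1
cycle 2: issue ADD r0<-Add1 // r0:Add1,r1:6,r2:3,r3:1,r4:Mul1
cycle 3: issue ADD r3<-Add2 // r0:Add1,r1:6,r2:3,r3:Add2,r4:Mul1
cycle 4: stall // r0:Add1,r1:6,r2:3,r3:Add2,r4:Mul1
cycle 5: stall // r0:Add1,r1:6,r2:3,r3:Add2,r4:Mul1
cycle 6: CDB Mul1=25; stall // r0:Add1,r1:6,r2:3,r3:Add2,r4:25
cycle 7: stall // r0:Add1,r1:6,r2:3,r3:Add2,r4:25
cycle 8: stall // r0:Add1,r1:6,r2:3,r3:Add2,r4:25
cycle 9: CDB Add1=28; issue SUB r3<-Add1 // r0:28,r1:6,r2:3,r3:Add1,r4:25
cycle 10: CDB Add2=26; issue SUB r2<-Add2 // r0:28,r1:6,r2:Add2,r3:Add1,r4:25
cycle 11: stall // r0:28,r1:6,r2:Add2,r3:Add1,r4:25
cycle 12: CDB Add1=25; issue SUB r4<-Add1 // r0:28,r1:6,r2:Add2,r3:25,r4:Add1
cycle 13: stall // r0:28,r1:6,r2:Add2,r3:25,r4:Add1
cycle 14: stall // r0:28,r1:6,r2:Add2,r3:25,r4:Add1
cycle 15: CDB Add1=-22; issue SUB r3<-Add1 // r0:28,r1:6,r2:Add2,r3:Add1,r4:-22
cycle 16: CDB Add2=-19; issue MUL r0<-Mul1 // r0:Mul1,r1:6,r2:-19,r3:Add1,r4:-22
cycle 17: issue ADD r3<-Add2 // r0:Mul1,r1:6,r2:-19,r3:Add2,r4:-22

STATUS = VALUE -19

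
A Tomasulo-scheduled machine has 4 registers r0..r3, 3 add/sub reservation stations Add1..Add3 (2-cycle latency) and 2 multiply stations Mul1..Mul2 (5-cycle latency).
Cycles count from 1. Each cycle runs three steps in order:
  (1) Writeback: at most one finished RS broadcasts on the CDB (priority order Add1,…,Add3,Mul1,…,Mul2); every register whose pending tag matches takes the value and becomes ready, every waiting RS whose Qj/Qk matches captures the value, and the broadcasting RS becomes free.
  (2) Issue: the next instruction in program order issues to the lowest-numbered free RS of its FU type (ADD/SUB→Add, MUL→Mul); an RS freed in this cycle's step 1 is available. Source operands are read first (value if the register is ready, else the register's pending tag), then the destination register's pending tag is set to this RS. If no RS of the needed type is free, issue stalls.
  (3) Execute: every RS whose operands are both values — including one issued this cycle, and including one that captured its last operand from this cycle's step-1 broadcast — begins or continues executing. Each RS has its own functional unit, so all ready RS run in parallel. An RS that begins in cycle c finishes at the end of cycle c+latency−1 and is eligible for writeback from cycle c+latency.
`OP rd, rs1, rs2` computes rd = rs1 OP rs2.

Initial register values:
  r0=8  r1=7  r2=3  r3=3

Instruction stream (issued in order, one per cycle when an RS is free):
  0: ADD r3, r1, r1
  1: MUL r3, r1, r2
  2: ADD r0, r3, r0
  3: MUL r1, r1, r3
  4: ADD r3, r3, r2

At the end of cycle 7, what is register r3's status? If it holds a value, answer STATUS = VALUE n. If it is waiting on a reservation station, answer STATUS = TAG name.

STATUS = TAG Add2

  c1: issue ADD r3<-Add1  regs: r0:8,r1:7,r2:3,r3:Add1
  c2: issue MUL r3<-Mul1  regs: r0:8,r1:7,r2:3,r3:Mul1
  c3: CDB Add1=14; issue ADD r0<-Add1  regs: r0:Add1,r1:7,r2:3,r3:Mul1
  c4: issue MUL r1<-Mul2  regs: r0:Add1,r1:Mul2,r2:3,r3:Mul1
  c5: issue ADD r3<-Add2  regs: r0:Add1,r1:Mul2,r2:3,r3:Add2
  c6: -  regs: r0:Add1,r1:Mul2,r2:3,r3:Add2
  c7: CDB Mul1=21  regs: r0:Add1,r1:Mul2,r2:3,r3:Add2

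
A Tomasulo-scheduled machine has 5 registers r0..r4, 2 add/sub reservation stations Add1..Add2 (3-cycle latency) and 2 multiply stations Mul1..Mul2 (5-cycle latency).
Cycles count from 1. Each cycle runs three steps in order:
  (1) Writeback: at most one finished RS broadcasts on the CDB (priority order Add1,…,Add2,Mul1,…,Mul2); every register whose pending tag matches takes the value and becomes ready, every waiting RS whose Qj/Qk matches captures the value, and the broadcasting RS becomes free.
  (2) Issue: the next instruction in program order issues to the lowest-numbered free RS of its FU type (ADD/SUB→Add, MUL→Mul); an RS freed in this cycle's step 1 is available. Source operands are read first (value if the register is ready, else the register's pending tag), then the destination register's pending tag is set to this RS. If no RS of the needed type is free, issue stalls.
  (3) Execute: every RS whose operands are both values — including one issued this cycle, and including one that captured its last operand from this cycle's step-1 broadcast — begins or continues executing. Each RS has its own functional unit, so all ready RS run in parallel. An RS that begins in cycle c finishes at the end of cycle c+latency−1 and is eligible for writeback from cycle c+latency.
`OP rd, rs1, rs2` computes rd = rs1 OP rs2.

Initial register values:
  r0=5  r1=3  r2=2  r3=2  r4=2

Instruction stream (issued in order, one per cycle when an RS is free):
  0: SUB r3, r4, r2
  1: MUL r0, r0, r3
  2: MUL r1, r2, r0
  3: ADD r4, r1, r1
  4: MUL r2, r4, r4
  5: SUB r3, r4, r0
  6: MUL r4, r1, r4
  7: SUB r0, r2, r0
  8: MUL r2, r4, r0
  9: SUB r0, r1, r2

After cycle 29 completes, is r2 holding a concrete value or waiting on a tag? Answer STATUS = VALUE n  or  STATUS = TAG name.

STATUS = TAG Mul1

c1: issue SUB r3<-Add1 | r0:5,r1:3,r2:2,r3:Add1,r4:2
c2: issue MUL r0<-Mul1 | r0:Mul1,r1:3,r2:2,r3:Add1,r4:2
c3: issue MUL r1<-Mul2 | r0:Mul1,r1:Mul2,r2:2,r3:Add1,r4:2
c4: CDB Add1=0; issue ADD r4<-Add1 | r0:Mul1,r1:Mul2,r2:2,r3:0,r4:Add1
c5: stall | r0:Mul1,r1:Mul2,r2:2,r3:0,r4:Add1
c6: stall | r0:Mul1,r1:Mul2,r2:2,r3:0,r4:Add1
c7: stall | r0:Mul1,r1:Mul2,r2:2,r3:0,r4:Add1
c8: stall | r0:Mul1,r1:Mul2,r2:2,r3:0,r4:Add1
c9: CDB Mul1=0; issue MUL r2<-Mul1 | r0:0,r1:Mul2,r2:Mul1,r3:0,r4:Add1
c10: issue SUB r3<-Add2 | r0:0,r1:Mul2,r2:Mul1,r3:Add2,r4:Add1
c11: stall | r0:0,r1:Mul2,r2:Mul1,r3:Add2,r4:Add1
c12: stall | r0:0,r1:Mul2,r2:Mul1,r3:Add2,r4:Add1
c13: stall | r0:0,r1:Mul2,r2:Mul1,r3:Add2,r4:Add1
c14: CDB Mul2=0; issue MUL r4<-Mul2 | r0:0,r1:0,r2:Mul1,r3:Add2,r4:Mul2
c15: stall | r0:0,r1:0,r2:Mul1,r3:Add2,r4:Mul2
c16: stall | r0:0,r1:0,r2:Mul1,r3:Add2,r4:Mul2
c17: CDB Add1=0; issue SUB r0<-Add1 | r0:Add1,r1:0,r2:Mul1,r3:Add2,r4:Mul2
c18: stall | r0:Add1,r1:0,r2:Mul1,r3:Add2,r4:Mul2
c19: stall | r0:Add1,r1:0,r2:Mul1,r3:Add2,r4:Mul2
c20: CDB Add2=0; stall | r0:Add1,r1:0,r2:Mul1,r3:0,r4:Mul2
c21: stall | r0:Add1,r1:0,r2:Mul1,r3:0,r4:Mul2
c22: CDB Mul1=0; issue MUL r2<-Mul1 | r0:Add1,r1:0,r2:Mul1,r3:0,r4:Mul2
c23: CDB Mul2=0; issue SUB r0<-Add2 | r0:Add2,r1:0,r2:Mul1,r3:0,r4:0
c24: - | r0:Add2,r1:0,r2:Mul1,r3:0,r4:0
c25: CDB Add1=0 | r0:Add2,r1:0,r2:Mul1,r3:0,r4:0
c26: - | r0:Add2,r1:0,r2:Mul1,r3:0,r4:0
c27: - | r0:Add2,r1:0,r2:Mul1,r3:0,r4:0
c28: - | r0:Add2,r1:0,r2:Mul1,r3:0,r4:0
c29: - | r0:Add2,r1:0,r2:Mul1,r3:0,r4:0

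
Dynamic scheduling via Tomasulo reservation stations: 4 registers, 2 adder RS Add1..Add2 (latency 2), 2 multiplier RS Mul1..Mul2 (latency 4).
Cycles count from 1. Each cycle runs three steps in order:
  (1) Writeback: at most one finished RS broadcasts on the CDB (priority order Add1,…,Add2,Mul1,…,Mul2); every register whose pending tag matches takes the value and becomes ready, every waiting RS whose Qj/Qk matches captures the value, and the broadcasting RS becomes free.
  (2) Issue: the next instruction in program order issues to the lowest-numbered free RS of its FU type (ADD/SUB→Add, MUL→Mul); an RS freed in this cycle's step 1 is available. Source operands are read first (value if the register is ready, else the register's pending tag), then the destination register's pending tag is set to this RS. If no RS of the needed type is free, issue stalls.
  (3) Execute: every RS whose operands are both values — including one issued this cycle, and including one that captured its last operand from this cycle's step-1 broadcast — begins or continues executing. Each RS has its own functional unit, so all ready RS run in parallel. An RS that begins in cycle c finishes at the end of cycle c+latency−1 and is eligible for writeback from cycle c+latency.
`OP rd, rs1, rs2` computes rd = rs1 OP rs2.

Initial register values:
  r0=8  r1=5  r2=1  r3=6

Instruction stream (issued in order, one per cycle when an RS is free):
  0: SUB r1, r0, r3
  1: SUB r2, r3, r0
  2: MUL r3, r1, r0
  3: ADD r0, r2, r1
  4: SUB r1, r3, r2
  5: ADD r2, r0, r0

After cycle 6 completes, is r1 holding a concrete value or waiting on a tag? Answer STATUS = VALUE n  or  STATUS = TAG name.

cycle 1: issue SUB r1<-Add1 // r0:8,r1:Add1,r2:1,r3:6
cycle 2: issue SUB r2<-Add2 // r0:8,r1:Add1,r2:Add2,r3:6
cycle 3: CDB Add1=2; issue MUL r3<-Mul1 // r0:8,r1:2,r2:Add2,r3:Mul1
cycle 4: CDB Add2=-2; issue ADD r0<-Add1 // r0:Add1,r1:2,r2:-2,r3:Mul1
cycle 5: issue SUB r1<-Add2 // r0:Add1,r1:Add2,r2:-2,r3:Mul1
cycle 6: CDB Add1=0; issue ADD r2<-Add1 // r0:0,r1:Add2,r2:Add1,r3:Mul1

STATUS = TAG Add2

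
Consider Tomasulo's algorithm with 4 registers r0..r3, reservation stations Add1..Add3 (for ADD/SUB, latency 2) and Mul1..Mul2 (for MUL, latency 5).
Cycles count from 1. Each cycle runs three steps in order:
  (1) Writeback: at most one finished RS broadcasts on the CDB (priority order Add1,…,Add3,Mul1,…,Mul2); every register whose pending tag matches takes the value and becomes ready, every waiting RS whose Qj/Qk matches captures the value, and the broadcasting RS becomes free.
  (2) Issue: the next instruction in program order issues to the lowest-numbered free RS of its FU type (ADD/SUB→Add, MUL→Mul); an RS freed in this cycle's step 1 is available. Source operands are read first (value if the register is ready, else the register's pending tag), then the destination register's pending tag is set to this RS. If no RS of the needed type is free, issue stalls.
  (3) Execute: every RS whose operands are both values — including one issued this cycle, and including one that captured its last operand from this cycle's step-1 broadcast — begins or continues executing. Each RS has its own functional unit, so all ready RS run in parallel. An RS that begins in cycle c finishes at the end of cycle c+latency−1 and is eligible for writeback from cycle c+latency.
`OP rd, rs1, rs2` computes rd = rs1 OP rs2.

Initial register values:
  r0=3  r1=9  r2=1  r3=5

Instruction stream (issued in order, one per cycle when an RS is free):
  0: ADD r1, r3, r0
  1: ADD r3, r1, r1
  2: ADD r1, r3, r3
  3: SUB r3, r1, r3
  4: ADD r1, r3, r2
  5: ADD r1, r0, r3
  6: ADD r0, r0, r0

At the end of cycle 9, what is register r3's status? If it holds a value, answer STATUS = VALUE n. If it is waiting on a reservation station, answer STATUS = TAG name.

STATUS = VALUE 16

c1: issue ADD r1<-Add1 | r0:3,r1:Add1,r2:1,r3:5
c2: issue ADD r3<-Add2 | r0:3,r1:Add1,r2:1,r3:Add2
c3: CDB Add1=8; issue ADD r1<-Add1 | r0:3,r1:Add1,r2:1,r3:Add2
c4: issue SUB r3<-Add3 | r0:3,r1:Add1,r2:1,r3:Add3
c5: CDB Add2=16; issue ADD r1<-Add2 | r0:3,r1:Add2,r2:1,r3:Add3
c6: stall | r0:3,r1:Add2,r2:1,r3:Add3
c7: CDB Add1=32; issue ADD r1<-Add1 | r0:3,r1:Add1,r2:1,r3:Add3
c8: stall | r0:3,r1:Add1,r2:1,r3:Add3
c9: CDB Add3=16; issue ADD r0<-Add3 | r0:Add3,r1:Add1,r2:1,r3:16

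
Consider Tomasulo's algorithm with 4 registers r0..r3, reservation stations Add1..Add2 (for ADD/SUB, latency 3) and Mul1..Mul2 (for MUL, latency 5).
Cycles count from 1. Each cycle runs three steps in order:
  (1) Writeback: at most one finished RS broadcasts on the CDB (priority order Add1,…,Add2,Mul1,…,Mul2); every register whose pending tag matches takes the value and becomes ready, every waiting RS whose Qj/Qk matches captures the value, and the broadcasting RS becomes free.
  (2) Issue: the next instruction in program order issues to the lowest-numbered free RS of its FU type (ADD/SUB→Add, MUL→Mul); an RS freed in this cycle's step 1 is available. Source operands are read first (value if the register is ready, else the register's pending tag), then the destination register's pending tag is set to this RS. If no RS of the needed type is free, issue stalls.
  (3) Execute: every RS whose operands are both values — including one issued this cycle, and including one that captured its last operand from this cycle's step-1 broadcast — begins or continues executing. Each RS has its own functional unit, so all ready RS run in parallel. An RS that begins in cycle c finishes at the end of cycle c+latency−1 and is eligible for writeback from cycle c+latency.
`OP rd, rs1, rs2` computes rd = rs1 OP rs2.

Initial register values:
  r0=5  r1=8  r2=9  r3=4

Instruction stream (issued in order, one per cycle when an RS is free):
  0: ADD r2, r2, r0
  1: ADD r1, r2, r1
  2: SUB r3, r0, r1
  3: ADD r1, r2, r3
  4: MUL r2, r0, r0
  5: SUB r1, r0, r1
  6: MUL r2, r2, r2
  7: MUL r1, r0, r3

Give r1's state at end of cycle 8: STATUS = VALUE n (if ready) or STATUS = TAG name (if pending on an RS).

STATUS = TAG Add2

c1: issue ADD r2<-Add1 | r0:5,r1:8,r2:Add1,r3:4
c2: issue ADD r1<-Add2 | r0:5,r1:Add2,r2:Add1,r3:4
c3: stall | r0:5,r1:Add2,r2:Add1,r3:4
c4: CDB Add1=14; issue SUB r3<-Add1 | r0:5,r1:Add2,r2:14,r3:Add1
c5: stall | r0:5,r1:Add2,r2:14,r3:Add1
c6: stall | r0:5,r1:Add2,r2:14,r3:Add1
c7: CDB Add2=22; issue ADD r1<-Add2 | r0:5,r1:Add2,r2:14,r3:Add1
c8: issue MUL r2<-Mul1 | r0:5,r1:Add2,r2:Mul1,r3:Add1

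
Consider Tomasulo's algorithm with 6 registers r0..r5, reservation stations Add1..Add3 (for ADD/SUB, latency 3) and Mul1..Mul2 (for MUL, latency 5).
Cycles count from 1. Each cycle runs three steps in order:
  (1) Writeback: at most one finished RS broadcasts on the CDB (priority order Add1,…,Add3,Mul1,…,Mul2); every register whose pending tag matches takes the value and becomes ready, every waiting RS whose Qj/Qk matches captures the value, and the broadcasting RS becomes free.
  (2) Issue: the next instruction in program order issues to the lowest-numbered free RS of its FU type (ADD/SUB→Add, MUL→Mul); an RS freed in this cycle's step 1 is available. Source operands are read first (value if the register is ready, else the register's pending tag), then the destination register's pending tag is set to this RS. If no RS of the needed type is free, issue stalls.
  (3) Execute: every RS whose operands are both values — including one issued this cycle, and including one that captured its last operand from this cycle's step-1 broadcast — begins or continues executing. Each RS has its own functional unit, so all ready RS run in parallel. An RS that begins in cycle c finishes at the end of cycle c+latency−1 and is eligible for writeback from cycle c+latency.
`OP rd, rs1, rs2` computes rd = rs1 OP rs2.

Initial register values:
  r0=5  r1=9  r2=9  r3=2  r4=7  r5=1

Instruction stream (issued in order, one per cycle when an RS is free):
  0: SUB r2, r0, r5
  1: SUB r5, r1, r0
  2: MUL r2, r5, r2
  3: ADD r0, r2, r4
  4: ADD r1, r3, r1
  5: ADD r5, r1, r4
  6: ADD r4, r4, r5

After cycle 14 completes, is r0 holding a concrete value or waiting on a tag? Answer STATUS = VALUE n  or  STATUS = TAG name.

cycle 1: issue SUB r2<-Add1 // r0:5,r1:9,r2:Add1,r3:2,r4:7,r5:1
cycle 2: issue SUB r5<-Add2 // r0:5,r1:9,r2:Add1,r3:2,r4:7,r5:Add2
cycle 3: issue MUL r2<-Mul1 // r0:5,r1:9,r2:Mul1,r3:2,r4:7,r5:Add2
cycle 4: CDB Add1=4; issue ADD r0<-Add1 // r0:Add1,r1:9,r2:Mul1,r3:2,r4:7,r5:Add2
cycle 5: CDB Add2=4; issue ADD r1<-Add2 // r0:Add1,r1:Add2,r2:Mul1,r3:2,r4:7,r5:4
cycle 6: issue ADD r5<-Add3 // r0:Add1,r1:Add2,r2:Mul1,r3:2,r4:7,r5:Add3
cycle 7: stall // r0:Add1,r1:Add2,r2:Mul1,r3:2,r4:7,r5:Add3
cycle 8: CDB Add2=11; issue ADD r4<-Add2 // r0:Add1,r1:11,r2:Mul1,r3:2,r4:Add2,r5:Add3
cycle 9: - // r0:Add1,r1:11,r2:Mul1,r3:2,r4:Add2,r5:Add3
cycle 10: CDB Mul1=16 // r0:Add1,r1:11,r2:16,r3:2,r4:Add2,r5:Add3
cycle 11: CDB Add3=18 // r0:Add1,r1:11,r2:16,r3:2,r4:Add2,r5:18
cycle 12: - // r0:Add1,r1:11,r2:16,r3:2,r4:Add2,r5:18
cycle 13: CDB Add1=23 // r0:23,r1:11,r2:16,r3:2,r4:Add2,r5:18
cycle 14: CDB Add2=25 // r0:23,r1:11,r2:16,r3:2,r4:25,r5:18

STATUS = VALUE 23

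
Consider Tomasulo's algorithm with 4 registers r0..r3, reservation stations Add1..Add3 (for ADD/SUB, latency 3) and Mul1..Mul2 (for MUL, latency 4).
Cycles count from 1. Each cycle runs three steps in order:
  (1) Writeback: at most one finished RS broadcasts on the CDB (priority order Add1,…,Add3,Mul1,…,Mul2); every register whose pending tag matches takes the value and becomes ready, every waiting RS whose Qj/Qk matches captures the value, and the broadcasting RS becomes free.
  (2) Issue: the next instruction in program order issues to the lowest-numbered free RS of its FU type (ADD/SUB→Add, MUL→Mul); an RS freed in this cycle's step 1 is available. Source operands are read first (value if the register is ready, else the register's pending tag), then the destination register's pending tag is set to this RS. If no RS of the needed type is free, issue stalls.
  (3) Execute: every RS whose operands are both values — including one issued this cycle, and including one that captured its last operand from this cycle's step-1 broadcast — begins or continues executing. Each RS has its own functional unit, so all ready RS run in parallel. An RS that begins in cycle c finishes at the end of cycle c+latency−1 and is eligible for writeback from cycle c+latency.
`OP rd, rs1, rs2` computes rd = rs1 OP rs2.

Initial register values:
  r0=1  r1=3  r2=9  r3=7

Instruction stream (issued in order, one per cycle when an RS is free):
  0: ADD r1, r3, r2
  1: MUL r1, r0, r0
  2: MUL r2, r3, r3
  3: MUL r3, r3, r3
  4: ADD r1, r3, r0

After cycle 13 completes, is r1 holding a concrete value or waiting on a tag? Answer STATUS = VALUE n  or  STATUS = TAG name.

STATUS = VALUE 50

cycle 1: issue ADD r1<-Add1 // r0:1,r1:Add1,r2:9,r3:7
cycle 2: issue MUL r1<-Mul1 // r0:1,r1:Mul1,r2:9,r3:7
cycle 3: issue MUL r2<-Mul2 // r0:1,r1:Mul1,r2:Mul2,r3:7
cycle 4: CDB Add1=16; stall // r0:1,r1:Mul1,r2:Mul2,r3:7
cycle 5: stall // r0:1,r1:Mul1,r2:Mul2,r3:7
cycle 6: CDB Mul1=1; issue MUL r3<-Mul1 // r0:1,r1:1,r2:Mul2,r3:Mul1
cycle 7: CDB Mul2=49; issue ADD r1<-Add1 // r0:1,r1:Add1,r2:49,r3:Mul1
cycle 8: - // r0:1,r1:Add1,r2:49,r3:Mul1
cycle 9: - // r0:1,r1:Add1,r2:49,r3:Mul1
cycle 10: CDB Mul1=49 // r0:1,r1:Add1,r2:49,r3:49
cycle 11: - // r0:1,r1:Add1,r2:49,r3:49
cycle 12: - // r0:1,r1:Add1,r2:49,r3:49
cycle 13: CDB Add1=50 // r0:1,r1:50,r2:49,r3:49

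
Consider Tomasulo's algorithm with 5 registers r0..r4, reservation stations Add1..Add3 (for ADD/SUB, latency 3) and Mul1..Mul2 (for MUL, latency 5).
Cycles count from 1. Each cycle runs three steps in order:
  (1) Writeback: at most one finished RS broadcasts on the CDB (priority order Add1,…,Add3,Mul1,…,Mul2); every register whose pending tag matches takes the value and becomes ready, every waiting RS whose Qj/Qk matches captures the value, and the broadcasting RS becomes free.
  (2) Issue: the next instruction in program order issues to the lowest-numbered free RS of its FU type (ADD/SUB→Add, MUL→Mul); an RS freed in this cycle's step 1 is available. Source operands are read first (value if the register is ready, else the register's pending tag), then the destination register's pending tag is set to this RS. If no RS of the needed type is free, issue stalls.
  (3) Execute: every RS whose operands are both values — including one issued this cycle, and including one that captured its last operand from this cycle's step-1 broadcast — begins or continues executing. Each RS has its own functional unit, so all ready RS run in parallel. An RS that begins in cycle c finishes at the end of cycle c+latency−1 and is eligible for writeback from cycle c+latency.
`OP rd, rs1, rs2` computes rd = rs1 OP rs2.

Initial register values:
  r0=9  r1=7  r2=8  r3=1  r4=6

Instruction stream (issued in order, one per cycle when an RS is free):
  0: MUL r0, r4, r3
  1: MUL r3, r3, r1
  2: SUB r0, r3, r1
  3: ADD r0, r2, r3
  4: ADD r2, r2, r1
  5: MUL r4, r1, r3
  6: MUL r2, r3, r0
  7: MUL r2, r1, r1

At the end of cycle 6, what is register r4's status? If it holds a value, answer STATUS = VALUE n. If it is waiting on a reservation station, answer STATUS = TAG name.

STATUS = TAG Mul1

cycle 1: issue MUL r0<-Mul1 // r0:Mul1,r1:7,r2:8,r3:1,r4:6
cycle 2: issue MUL r3<-Mul2 // r0:Mul1,r1:7,r2:8,r3:Mul2,r4:6
cycle 3: issue SUB r0<-Add1 // r0:Add1,r1:7,r2:8,r3:Mul2,r4:6
cycle 4: issue ADD r0<-Add2 // r0:Add2,r1:7,r2:8,r3:Mul2,r4:6
cycle 5: issue ADD r2<-Add3 // r0:Add2,r1:7,r2:Add3,r3:Mul2,r4:6
cycle 6: CDB Mul1=6; issue MUL r4<-Mul1 // r0:Add2,r1:7,r2:Add3,r3:Mul2,r4:Mul1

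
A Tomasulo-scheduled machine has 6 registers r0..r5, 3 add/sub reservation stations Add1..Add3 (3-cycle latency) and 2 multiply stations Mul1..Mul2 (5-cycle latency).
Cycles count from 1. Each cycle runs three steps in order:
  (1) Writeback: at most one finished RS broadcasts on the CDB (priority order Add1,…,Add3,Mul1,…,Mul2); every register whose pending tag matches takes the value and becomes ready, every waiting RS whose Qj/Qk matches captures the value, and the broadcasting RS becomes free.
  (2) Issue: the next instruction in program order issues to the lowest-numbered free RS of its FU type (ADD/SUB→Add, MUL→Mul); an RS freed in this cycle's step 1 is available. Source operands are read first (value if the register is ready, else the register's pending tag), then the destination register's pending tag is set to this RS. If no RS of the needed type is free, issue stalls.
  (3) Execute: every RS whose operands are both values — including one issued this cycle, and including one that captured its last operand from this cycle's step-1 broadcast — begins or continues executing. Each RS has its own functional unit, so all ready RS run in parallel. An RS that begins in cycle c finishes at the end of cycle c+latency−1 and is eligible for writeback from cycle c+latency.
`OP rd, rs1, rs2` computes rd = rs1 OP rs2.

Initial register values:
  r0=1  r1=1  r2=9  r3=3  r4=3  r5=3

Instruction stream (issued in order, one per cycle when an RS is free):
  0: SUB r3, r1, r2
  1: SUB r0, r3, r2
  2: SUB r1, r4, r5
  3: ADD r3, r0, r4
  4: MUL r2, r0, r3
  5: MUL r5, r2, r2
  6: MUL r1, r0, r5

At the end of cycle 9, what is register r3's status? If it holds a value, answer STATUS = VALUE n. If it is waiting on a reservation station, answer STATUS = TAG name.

  c1: issue SUB r3<-Add1  regs: r0:1,r1:1,r2:9,r3:Add1,r4:3,r5:3
  c2: issue SUB r0<-Add2  regs: r0:Add2,r1:1,r2:9,r3:Add1,r4:3,r5:3
  c3: issue SUB r1<-Add3  regs: r0:Add2,r1:Add3,r2:9,r3:Add1,r4:3,r5:3
  c4: CDB Add1=-8; issue ADD r3<-Add1  regs: r0:Add2,r1:Add3,r2:9,r3:Add1,r4:3,r5:3
  c5: issue MUL r2<-Mul1  regs: r0:Add2,r1:Add3,r2:Mul1,r3:Add1,r4:3,r5:3
  c6: CDB Add3=0; issue MUL r5<-Mul2  regs: r0:Add2,r1:0,r2:Mul1,r3:Add1,r4:3,r5:Mul2
  c7: CDB Add2=-17; stall  regs: r0:-17,r1:0,r2:Mul1,r3:Add1,r4:3,r5:Mul2
  c8: stall  regs: r0:-17,r1:0,r2:Mul1,r3:Add1,r4:3,r5:Mul2
  c9: stall  regs: r0:-17,r1:0,r2:Mul1,r3:Add1,r4:3,r5:Mul2

STATUS = TAG Add1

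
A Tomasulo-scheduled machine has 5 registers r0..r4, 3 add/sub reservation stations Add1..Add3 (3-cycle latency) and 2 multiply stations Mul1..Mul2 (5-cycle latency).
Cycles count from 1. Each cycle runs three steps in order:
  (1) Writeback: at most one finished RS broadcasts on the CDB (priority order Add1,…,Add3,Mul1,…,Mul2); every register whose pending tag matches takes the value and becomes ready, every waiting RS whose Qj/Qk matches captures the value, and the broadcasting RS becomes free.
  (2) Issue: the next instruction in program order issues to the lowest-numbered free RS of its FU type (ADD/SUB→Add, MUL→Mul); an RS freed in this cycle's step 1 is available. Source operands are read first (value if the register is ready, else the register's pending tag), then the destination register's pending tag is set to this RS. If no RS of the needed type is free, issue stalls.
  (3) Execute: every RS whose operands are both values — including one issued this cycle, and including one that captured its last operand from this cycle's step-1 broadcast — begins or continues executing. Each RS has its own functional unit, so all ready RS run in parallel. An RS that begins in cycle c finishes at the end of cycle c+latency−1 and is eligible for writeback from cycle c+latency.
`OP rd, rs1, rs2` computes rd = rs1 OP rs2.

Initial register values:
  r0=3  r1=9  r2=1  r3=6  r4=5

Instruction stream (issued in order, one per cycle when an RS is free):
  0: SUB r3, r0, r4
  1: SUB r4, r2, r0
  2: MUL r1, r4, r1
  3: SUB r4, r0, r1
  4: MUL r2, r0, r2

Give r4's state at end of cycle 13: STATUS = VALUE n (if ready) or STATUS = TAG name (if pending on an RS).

c1: issue SUB r3<-Add1 | r0:3,r1:9,r2:1,r3:Add1,r4:5
c2: issue SUB r4<-Add2 | r0:3,r1:9,r2:1,r3:Add1,r4:Add2
c3: issue MUL r1<-Mul1 | r0:3,r1:Mul1,r2:1,r3:Add1,r4:Add2
c4: CDB Add1=-2; issue SUB r4<-Add1 | r0:3,r1:Mul1,r2:1,r3:-2,r4:Add1
c5: CDB Add2=-2; issue MUL r2<-Mul2 | r0:3,r1:Mul1,r2:Mul2,r3:-2,r4:Add1
c6: - | r0:3,r1:Mul1,r2:Mul2,r3:-2,r4:Add1
c7: - | r0:3,r1:Mul1,r2:Mul2,r3:-2,r4:Add1
c8: - | r0:3,r1:Mul1,r2:Mul2,r3:-2,r4:Add1
c9: - | r0:3,r1:Mul1,r2:Mul2,r3:-2,r4:Add1
c10: CDB Mul1=-18 | r0:3,r1:-18,r2:Mul2,r3:-2,r4:Add1
c11: CDB Mul2=3 | r0:3,r1:-18,r2:3,r3:-2,r4:Add1
c12: - | r0:3,r1:-18,r2:3,r3:-2,r4:Add1
c13: CDB Add1=21 | r0:3,r1:-18,r2:3,r3:-2,r4:21

STATUS = VALUE 21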